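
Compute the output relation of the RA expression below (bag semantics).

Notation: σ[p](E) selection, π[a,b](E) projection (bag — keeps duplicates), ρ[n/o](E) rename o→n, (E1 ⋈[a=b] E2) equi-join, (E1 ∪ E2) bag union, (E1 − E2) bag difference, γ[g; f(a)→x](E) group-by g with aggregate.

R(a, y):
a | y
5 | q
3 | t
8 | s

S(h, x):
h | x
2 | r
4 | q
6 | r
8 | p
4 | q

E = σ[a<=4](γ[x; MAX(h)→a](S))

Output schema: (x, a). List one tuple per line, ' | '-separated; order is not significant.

Row counts bottom-up:
  S → 5
  γ[x; MAX(h)→a](S) → 3
  σ[a<=4](γ[x; MAX(h)→a](S)) → 1

== RESULT ==
x | a
q | 4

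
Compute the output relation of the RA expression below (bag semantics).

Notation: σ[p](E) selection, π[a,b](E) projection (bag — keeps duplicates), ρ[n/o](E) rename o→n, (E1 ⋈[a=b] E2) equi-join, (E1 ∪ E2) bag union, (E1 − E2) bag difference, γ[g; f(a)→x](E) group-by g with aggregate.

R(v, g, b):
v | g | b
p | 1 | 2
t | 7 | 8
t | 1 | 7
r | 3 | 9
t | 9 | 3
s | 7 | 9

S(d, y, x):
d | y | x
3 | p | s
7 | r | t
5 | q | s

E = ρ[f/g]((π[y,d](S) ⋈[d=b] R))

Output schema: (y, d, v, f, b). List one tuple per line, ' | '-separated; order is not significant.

Stepwise |·|:
  S → 3
  π[y,d](S) → 3
  R → 6
  (π[y,d](S) ⋈[d=b] R) → 2
  ρ[f/g]((π[y,d](S) ⋈[d=b] R)) → 2

== RESULT ==
y | d | v | f | b
p | 3 | t | 9 | 3
r | 7 | t | 1 | 7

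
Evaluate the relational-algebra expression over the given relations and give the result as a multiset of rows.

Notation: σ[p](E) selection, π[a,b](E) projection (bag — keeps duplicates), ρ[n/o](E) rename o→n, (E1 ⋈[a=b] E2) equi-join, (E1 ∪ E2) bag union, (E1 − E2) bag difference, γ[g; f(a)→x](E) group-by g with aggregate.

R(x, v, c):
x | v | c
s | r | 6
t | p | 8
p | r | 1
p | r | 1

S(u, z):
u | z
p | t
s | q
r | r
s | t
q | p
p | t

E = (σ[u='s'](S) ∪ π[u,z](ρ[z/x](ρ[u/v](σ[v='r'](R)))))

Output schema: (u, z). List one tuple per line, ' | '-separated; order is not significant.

Row counts bottom-up:
  S → 6
  σ[u='s'](S) → 2
  R → 4
  σ[v='r'](R) → 3
  ρ[u/v](σ[v='r'](R)) → 3
  ρ[z/x](ρ[u/v](σ[v='r'](R))) → 3
  π[u,z](ρ[z/x](ρ[u/v](σ[v='r'](R)))) → 3
  (σ[u='s'](S) ∪ π[u,z](ρ[z/x](ρ[u/v](σ[v='r'](R))))) → 5

== RESULT ==
u | z
r | p
r | p
r | s
s | q
s | t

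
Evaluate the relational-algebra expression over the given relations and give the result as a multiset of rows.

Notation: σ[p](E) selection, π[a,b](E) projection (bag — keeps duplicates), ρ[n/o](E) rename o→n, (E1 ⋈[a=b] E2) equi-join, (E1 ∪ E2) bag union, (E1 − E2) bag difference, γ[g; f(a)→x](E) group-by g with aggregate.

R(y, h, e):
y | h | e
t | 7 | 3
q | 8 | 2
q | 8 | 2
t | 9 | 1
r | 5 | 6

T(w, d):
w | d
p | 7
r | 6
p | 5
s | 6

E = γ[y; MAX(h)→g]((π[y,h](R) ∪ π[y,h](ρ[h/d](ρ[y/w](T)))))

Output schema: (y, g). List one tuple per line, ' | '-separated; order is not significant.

Subexpression sizes:
  R → 5
  π[y,h](R) → 5
  T → 4
  ρ[y/w](T) → 4
  ρ[h/d](ρ[y/w](T)) → 4
  π[y,h](ρ[h/d](ρ[y/w](T))) → 4
  (π[y,h](R) ∪ π[y,h](ρ[h/d](ρ[y/w](T)))) → 9
  γ[y; MAX(h)→g]((π[y,h](R) ∪ π[y,h](ρ[h/d](ρ[y/w](T))))) → 5

== RESULT ==
y | g
p | 7
q | 8
r | 6
s | 6
t | 9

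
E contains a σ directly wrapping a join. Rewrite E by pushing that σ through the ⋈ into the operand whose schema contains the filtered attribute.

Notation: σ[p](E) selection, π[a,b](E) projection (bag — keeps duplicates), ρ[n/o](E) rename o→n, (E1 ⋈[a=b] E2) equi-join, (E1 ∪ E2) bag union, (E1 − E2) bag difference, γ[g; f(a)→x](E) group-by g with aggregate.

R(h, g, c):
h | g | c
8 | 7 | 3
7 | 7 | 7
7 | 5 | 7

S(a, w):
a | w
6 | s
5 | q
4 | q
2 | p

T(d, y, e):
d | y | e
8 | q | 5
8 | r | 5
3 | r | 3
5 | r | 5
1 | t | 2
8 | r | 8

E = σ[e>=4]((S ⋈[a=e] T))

σ filters on e, owned by the right side.
E' = (S ⋈[a=e] σ[e>=4](T))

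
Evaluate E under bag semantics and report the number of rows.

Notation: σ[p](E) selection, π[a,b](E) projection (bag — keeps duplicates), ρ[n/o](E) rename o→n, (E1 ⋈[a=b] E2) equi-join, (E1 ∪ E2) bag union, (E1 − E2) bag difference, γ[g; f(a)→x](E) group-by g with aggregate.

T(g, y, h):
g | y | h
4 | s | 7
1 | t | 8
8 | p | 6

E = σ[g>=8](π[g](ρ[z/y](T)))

Row counts bottom-up:
  T → 3
  ρ[z/y](T) → 3
  π[g](ρ[z/y](T)) → 3
  σ[g>=8](π[g](ρ[z/y](T))) → 1

|E| = 1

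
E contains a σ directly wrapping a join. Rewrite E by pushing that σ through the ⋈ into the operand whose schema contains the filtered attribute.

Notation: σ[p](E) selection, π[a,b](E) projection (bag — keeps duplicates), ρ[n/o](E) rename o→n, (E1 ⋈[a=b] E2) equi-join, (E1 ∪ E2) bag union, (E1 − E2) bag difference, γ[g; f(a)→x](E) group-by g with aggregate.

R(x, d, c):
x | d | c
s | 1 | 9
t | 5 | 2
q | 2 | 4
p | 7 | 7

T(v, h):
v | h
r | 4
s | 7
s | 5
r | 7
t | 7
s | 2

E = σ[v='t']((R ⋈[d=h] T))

σ filters on v, owned by the right side.
E' = (R ⋈[d=h] σ[v='t'](T))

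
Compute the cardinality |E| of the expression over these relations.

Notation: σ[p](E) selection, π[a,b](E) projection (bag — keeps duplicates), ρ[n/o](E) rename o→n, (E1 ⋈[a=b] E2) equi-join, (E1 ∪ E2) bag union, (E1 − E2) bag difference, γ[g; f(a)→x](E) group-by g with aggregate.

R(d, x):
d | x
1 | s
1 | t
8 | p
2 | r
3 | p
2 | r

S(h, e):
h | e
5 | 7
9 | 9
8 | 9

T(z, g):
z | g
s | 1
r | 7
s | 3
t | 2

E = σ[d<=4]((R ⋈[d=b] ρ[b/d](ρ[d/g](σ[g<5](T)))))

Row counts bottom-up:
  R → 6
  T → 4
  σ[g<5](T) → 3
  ρ[d/g](σ[g<5](T)) → 3
  ρ[b/d](ρ[d/g](σ[g<5](T))) → 3
  (R ⋈[d=b] ρ[b/d](ρ[d/g](σ[g<5](T)))) → 5
  σ[d<=4]((R ⋈[d=b] ρ[b/d](ρ[d/g](σ[g<5](T))))) → 5

|E| = 5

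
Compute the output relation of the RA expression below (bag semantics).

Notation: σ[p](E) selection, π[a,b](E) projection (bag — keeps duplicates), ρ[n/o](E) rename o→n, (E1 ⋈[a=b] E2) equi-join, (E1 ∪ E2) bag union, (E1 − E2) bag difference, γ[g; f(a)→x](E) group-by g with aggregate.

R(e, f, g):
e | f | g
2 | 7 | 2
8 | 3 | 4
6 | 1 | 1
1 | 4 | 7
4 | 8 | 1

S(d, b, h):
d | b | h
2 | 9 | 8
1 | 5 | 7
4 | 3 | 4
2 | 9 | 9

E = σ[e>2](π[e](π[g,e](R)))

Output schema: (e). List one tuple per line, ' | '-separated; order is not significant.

Per-node cardinality:
  R → 5
  π[g,e](R) → 5
  π[e](π[g,e](R)) → 5
  σ[e>2](π[e](π[g,e](R))) → 3

== RESULT ==
e
4
6
8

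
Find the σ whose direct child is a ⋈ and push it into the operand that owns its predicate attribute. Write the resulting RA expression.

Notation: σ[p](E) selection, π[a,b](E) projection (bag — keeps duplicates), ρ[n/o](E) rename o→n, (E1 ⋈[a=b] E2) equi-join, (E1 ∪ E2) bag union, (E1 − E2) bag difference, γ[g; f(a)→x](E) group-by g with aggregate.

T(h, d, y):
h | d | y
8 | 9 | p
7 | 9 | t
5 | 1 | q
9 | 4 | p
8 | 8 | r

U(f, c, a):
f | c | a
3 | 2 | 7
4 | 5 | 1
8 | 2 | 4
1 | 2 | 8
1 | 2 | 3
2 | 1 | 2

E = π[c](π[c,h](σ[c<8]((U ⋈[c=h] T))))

σ filters on c, owned by the left side.
E' = π[c](π[c,h]((σ[c<8](U) ⋈[c=h] T)))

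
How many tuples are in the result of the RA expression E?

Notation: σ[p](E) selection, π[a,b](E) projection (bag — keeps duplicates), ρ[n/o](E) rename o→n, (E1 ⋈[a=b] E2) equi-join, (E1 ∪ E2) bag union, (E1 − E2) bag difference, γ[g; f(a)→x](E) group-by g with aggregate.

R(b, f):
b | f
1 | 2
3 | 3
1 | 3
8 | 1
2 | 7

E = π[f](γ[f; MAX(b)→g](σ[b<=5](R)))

Row counts bottom-up:
  R → 5
  σ[b<=5](R) → 4
  γ[f; MAX(b)→g](σ[b<=5](R)) → 3
  π[f](γ[f; MAX(b)→g](σ[b<=5](R))) → 3

|E| = 3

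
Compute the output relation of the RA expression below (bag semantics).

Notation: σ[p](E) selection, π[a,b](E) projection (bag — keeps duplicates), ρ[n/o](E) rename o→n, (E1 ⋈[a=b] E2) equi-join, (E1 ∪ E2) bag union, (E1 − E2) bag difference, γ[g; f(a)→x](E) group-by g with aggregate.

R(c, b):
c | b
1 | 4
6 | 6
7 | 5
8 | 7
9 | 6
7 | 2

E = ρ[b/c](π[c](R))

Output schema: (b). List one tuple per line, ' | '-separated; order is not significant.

Row counts bottom-up:
  R → 6
  π[c](R) → 6
  ρ[b/c](π[c](R)) → 6

== RESULT ==
b
1
6
7
7
8
9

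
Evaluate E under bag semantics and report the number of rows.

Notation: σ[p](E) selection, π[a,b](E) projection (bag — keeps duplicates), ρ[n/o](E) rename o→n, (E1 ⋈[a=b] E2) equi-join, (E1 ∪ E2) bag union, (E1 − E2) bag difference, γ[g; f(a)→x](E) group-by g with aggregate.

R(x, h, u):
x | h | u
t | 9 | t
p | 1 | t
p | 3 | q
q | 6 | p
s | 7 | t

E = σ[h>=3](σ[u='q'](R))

Row counts bottom-up:
  R → 5
  σ[u='q'](R) → 1
  σ[h>=3](σ[u='q'](R)) → 1

|E| = 1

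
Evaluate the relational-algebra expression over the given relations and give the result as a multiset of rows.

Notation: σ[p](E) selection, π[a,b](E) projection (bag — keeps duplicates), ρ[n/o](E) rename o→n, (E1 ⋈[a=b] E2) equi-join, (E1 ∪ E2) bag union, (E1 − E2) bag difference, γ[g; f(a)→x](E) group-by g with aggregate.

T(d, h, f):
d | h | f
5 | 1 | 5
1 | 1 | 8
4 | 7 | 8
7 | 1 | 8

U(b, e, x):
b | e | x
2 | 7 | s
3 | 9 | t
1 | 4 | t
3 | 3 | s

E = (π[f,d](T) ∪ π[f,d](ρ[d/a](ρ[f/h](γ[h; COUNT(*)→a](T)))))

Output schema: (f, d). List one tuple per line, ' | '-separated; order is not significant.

Stepwise |·|:
  T → 4
  π[f,d](T) → 4
  T → 4
  γ[h; COUNT(*)→a](T) → 2
  ρ[f/h](γ[h; COUNT(*)→a](T)) → 2
  ρ[d/a](ρ[f/h](γ[h; COUNT(*)→a](T))) → 2
  π[f,d](ρ[d/a](ρ[f/h](γ[h; COUNT(*)→a](T)))) → 2
  (π[f,d](T) ∪ π[f,d](ρ[d/a](ρ[f/h](γ[h; COUNT(*)→a](T))))) → 6

== RESULT ==
f | d
1 | 3
5 | 5
7 | 1
8 | 1
8 | 4
8 | 7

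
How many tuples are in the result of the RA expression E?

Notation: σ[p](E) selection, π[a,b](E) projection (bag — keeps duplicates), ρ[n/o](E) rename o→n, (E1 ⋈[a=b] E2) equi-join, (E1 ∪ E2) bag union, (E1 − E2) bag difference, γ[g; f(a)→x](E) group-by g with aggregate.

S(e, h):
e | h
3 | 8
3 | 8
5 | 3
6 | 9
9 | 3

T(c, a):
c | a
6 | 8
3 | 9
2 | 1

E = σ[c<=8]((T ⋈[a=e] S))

Per-node cardinality:
  T → 3
  S → 5
  (T ⋈[a=e] S) → 1
  σ[c<=8]((T ⋈[a=e] S)) → 1

|E| = 1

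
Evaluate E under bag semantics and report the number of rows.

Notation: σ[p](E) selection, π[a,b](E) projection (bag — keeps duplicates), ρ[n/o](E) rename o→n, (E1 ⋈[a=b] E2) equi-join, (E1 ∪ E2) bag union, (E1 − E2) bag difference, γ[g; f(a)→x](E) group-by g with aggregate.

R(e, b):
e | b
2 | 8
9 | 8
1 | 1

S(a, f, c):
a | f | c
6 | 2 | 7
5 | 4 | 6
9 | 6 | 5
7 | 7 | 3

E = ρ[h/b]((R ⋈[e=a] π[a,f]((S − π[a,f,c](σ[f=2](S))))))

Row counts bottom-up:
  R → 3
  S → 4
  S → 4
  σ[f=2](S) → 1
  π[a,f,c](σ[f=2](S)) → 1
  (S − π[a,f,c](σ[f=2](S))) → 3
  π[a,f]((S − π[a,f,c](σ[f=2](S)))) → 3
  (R ⋈[e=a] π[a,f]((S − π[a,f,c](σ[f=2](S))))) → 1
  ρ[h/b]((R ⋈[e=a] π[a,f]((S − π[a,f,c](σ[f=2](S)))))) → 1

|E| = 1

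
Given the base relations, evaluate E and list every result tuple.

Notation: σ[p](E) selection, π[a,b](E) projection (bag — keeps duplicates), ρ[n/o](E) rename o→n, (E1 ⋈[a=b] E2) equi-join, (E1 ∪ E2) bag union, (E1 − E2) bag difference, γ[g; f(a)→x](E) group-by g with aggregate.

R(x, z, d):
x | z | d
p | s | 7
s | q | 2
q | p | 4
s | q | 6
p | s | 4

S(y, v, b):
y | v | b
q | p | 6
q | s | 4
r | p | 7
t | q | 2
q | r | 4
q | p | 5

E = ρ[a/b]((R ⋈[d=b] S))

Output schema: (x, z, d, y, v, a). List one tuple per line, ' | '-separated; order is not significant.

Stepwise |·|:
  R → 5
  S → 6
  (R ⋈[d=b] S) → 7
  ρ[a/b]((R ⋈[d=b] S)) → 7

== RESULT ==
x | z | d | y | v | a
p | s | 4 | q | r | 4
p | s | 4 | q | s | 4
p | s | 7 | r | p | 7
q | p | 4 | q | r | 4
q | p | 4 | q | s | 4
s | q | 2 | t | q | 2
s | q | 6 | q | p | 6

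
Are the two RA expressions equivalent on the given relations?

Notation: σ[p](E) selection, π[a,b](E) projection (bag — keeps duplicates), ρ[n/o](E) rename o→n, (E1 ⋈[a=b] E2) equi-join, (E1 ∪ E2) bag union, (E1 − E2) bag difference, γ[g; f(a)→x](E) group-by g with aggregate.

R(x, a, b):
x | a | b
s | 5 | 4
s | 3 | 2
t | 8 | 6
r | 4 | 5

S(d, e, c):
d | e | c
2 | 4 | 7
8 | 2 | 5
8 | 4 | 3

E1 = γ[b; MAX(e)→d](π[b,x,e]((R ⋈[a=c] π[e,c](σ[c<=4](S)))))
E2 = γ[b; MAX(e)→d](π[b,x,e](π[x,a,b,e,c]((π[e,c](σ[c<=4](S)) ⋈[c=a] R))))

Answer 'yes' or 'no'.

E1 subexpression sizes:
  R → 4
  S → 3
  σ[c<=4](S) → 1
  π[e,c](σ[c<=4](S)) → 1
  (R ⋈[a=c] π[e,c](σ[c<=4](S))) → 1
  π[b,x,e]((R ⋈[a=c] π[e,c](σ[c<=4](S)))) → 1
  γ[b; MAX(e)→d](π[b,x,e]((R ⋈[a=c] π[e,c](σ[c<=4](S))))) → 1
E2 subexpression sizes:
  S → 3
  σ[c<=4](S) → 1
  π[e,c](σ[c<=4](S)) → 1
  R → 4
  (π[e,c](σ[c<=4](S)) ⋈[c=a] R) → 1
  π[x,a,b,e,c]((π[e,c](σ[c<=4](S)) ⋈[c=a] R)) → 1
  π[b,x,e](π[x,a,b,e,c]((π[e,c](σ[c<=4](S)) ⋈[c=a] R))) → 1
  γ[b; MAX(e)→d](π[b,x,e](π[x,a,b,e,c]((π[e,c](σ[c<=4](S)) ⋈[c=a] R)))) → 1

E1 and E2 produce the same multiset:
b | d
2 | 4

yes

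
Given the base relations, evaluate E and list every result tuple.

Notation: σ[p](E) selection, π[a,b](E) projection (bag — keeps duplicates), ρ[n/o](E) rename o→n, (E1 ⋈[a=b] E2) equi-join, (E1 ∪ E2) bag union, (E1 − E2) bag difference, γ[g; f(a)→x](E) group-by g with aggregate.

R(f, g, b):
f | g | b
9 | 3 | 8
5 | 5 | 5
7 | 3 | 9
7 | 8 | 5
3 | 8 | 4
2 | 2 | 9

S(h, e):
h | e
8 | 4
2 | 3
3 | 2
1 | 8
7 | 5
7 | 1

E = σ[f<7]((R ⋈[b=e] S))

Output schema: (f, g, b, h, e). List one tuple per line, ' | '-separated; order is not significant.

Per-node cardinality:
  R → 6
  S → 6
  (R ⋈[b=e] S) → 4
  σ[f<7]((R ⋈[b=e] S)) → 2

== RESULT ==
f | g | b | h | e
3 | 8 | 4 | 8 | 4
5 | 5 | 5 | 7 | 5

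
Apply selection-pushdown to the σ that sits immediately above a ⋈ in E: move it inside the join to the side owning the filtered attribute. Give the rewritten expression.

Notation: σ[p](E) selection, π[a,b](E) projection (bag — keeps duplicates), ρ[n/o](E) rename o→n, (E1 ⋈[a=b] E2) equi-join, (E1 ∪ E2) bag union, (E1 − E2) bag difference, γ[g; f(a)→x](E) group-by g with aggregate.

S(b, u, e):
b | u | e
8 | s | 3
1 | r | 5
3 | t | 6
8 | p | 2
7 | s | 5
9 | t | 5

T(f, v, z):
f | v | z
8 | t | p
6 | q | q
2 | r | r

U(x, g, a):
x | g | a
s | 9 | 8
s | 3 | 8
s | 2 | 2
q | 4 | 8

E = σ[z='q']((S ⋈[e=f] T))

σ filters on z, owned by the right side.
E' = (S ⋈[e=f] σ[z='q'](T))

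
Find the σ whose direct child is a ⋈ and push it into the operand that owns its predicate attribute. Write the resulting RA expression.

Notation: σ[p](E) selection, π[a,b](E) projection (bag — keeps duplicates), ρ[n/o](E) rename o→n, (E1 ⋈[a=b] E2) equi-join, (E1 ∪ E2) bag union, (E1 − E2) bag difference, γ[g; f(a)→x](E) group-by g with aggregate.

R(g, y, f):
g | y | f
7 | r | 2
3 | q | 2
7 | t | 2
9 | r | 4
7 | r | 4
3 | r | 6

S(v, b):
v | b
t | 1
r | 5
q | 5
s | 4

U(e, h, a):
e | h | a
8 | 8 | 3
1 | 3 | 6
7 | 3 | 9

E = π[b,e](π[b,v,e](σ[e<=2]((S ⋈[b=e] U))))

σ filters on e, owned by the right side.
E' = π[b,e](π[b,v,e]((S ⋈[b=e] σ[e<=2](U))))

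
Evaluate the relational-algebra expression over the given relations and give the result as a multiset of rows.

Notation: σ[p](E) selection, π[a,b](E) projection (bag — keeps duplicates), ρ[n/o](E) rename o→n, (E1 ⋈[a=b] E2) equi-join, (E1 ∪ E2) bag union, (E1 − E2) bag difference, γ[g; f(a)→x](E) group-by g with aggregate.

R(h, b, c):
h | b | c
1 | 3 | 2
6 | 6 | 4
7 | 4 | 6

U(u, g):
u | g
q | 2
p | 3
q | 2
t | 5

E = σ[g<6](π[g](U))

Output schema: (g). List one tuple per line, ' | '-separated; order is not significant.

Per-node cardinality:
  U → 4
  π[g](U) → 4
  σ[g<6](π[g](U)) → 4

== RESULT ==
g
2
2
3
5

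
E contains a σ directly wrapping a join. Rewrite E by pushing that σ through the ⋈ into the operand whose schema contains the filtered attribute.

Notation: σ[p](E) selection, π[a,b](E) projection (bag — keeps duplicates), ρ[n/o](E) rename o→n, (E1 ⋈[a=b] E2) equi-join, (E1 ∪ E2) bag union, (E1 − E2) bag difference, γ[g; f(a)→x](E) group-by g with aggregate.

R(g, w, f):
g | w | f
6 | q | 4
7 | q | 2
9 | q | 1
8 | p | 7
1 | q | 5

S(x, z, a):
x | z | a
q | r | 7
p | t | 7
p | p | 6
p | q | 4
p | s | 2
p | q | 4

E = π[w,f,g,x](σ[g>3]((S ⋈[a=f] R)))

σ filters on g, owned by the right side.
E' = π[w,f,g,x]((S ⋈[a=f] σ[g>3](R)))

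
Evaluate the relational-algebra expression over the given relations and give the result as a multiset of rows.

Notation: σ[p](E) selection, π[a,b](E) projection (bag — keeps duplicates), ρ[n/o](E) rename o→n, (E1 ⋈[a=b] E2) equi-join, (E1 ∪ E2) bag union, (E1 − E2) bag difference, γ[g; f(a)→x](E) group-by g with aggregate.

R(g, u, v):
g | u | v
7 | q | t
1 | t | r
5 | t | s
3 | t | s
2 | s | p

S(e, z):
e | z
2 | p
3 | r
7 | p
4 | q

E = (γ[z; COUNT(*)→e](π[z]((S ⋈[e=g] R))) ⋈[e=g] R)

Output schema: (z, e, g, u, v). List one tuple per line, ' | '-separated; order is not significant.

Row counts bottom-up:
  S → 4
  R → 5
  (S ⋈[e=g] R) → 3
  π[z]((S ⋈[e=g] R)) → 3
  γ[z; COUNT(*)→e](π[z]((S ⋈[e=g] R))) → 2
  R → 5
  (γ[z; COUNT(*)→e](π[z]((S ⋈[e=g] R))) ⋈[e=g] R) → 2

== RESULT ==
z | e | g | u | v
p | 2 | 2 | s | p
r | 1 | 1 | t | r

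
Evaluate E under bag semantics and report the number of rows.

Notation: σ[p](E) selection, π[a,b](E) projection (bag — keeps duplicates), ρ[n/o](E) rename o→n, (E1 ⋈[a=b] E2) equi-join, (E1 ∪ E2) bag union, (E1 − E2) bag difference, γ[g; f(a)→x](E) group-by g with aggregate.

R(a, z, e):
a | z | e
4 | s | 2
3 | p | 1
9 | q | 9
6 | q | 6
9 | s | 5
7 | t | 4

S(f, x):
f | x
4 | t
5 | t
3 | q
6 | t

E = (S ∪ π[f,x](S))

Row counts bottom-up:
  S → 4
  S → 4
  π[f,x](S) → 4
  (S ∪ π[f,x](S)) → 8

|E| = 8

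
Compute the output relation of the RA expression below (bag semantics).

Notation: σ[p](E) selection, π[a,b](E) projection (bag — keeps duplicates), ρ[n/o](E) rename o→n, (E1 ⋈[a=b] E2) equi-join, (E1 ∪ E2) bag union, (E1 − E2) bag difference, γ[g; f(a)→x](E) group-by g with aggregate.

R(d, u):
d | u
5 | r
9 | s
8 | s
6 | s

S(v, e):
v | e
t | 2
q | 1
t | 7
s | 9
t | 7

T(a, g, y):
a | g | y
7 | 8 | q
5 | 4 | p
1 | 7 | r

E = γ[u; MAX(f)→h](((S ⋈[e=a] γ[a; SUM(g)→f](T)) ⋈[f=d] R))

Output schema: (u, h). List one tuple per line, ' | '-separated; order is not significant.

Stepwise |·|:
  S → 5
  T → 3
  γ[a; SUM(g)→f](T) → 3
  (S ⋈[e=a] γ[a; SUM(g)→f](T)) → 3
  R → 4
  ((S ⋈[e=a] γ[a; SUM(g)→f](T)) ⋈[f=d] R) → 2
  γ[u; MAX(f)→h](((S ⋈[e=a] γ[a; SUM(g)→f](T)) ⋈[f=d] R)) → 1

== RESULT ==
u | h
s | 8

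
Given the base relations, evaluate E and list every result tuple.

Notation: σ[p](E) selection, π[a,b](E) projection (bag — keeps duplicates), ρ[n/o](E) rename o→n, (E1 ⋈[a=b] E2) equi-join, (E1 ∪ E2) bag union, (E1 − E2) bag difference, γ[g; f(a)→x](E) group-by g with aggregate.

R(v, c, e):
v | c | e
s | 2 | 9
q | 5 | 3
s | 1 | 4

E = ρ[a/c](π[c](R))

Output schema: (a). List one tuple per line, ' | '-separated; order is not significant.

Stepwise |·|:
  R → 3
  π[c](R) → 3
  ρ[a/c](π[c](R)) → 3

== RESULT ==
a
1
2
5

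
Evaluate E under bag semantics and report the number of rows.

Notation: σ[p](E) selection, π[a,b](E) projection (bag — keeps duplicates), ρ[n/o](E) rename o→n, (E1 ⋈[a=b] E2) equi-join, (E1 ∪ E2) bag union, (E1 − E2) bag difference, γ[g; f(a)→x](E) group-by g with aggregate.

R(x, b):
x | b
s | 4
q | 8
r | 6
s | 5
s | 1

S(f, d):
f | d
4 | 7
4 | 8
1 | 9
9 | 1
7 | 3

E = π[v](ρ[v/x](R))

Subexpression sizes:
  R → 5
  ρ[v/x](R) → 5
  π[v](ρ[v/x](R)) → 5

|E| = 5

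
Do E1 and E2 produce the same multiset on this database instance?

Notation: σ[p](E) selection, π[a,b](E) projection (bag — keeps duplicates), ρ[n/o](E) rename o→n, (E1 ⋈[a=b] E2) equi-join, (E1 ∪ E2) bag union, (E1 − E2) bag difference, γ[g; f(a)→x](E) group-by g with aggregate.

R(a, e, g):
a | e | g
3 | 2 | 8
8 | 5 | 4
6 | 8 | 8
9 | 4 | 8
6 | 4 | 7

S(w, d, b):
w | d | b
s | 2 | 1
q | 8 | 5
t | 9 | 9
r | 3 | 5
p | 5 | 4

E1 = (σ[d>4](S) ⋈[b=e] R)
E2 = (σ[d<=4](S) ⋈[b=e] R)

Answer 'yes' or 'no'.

E1 per-node cardinality:
  S → 5
  σ[d>4](S) → 3
  R → 5
  (σ[d>4](S) ⋈[b=e] R) → 3
E2 per-node cardinality:
  S → 5
  σ[d<=4](S) → 2
  R → 5
  (σ[d<=4](S) ⋈[b=e] R) → 1

E1 result:
w | d | b | a | e | g
p | 5 | 4 | 6 | 4 | 7
p | 5 | 4 | 9 | 4 | 8
q | 8 | 5 | 8 | 5 | 4
E2 result:
w | d | b | a | e | g
r | 3 | 5 | 8 | 5 | 4
Witness: ('r', 3, 5, 8, 5, 4) appears 0× in E1 but 1× in E2.

no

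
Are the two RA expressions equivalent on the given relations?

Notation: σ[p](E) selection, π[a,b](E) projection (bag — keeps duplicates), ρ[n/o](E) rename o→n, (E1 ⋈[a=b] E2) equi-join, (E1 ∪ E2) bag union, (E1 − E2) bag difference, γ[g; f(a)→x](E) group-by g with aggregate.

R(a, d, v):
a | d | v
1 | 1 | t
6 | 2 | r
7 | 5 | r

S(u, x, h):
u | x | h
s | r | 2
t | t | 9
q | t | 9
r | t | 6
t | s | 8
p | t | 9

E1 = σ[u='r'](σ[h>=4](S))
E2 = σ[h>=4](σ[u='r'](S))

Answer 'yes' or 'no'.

E1 row counts bottom-up:
  S → 6
  σ[h>=4](S) → 5
  σ[u='r'](σ[h>=4](S)) → 1
E2 row counts bottom-up:
  S → 6
  σ[u='r'](S) → 1
  σ[h>=4](σ[u='r'](S)) → 1

E1 and E2 produce the same multiset:
u | x | h
r | t | 6

yes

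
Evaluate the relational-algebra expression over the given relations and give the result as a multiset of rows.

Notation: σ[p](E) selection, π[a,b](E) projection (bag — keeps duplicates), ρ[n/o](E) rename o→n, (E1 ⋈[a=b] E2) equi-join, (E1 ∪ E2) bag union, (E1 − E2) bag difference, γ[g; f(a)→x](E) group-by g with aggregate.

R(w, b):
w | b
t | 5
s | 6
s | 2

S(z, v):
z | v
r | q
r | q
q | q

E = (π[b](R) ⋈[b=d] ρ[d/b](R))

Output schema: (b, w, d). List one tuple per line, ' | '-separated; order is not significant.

Subexpression sizes:
  R → 3
  π[b](R) → 3
  R → 3
  ρ[d/b](R) → 3
  (π[b](R) ⋈[b=d] ρ[d/b](R)) → 3

== RESULT ==
b | w | d
2 | s | 2
5 | t | 5
6 | s | 6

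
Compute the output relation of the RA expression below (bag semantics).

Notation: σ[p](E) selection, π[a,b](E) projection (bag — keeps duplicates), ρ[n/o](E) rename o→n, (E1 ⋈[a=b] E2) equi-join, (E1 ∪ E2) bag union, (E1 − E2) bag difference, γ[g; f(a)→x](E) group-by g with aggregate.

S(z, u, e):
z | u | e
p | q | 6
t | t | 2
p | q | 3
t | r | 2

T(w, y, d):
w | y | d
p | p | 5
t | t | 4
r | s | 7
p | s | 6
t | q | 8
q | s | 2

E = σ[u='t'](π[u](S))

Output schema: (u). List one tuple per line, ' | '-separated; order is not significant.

Row counts bottom-up:
  S → 4
  π[u](S) → 4
  σ[u='t'](π[u](S)) → 1

== RESULT ==
u
t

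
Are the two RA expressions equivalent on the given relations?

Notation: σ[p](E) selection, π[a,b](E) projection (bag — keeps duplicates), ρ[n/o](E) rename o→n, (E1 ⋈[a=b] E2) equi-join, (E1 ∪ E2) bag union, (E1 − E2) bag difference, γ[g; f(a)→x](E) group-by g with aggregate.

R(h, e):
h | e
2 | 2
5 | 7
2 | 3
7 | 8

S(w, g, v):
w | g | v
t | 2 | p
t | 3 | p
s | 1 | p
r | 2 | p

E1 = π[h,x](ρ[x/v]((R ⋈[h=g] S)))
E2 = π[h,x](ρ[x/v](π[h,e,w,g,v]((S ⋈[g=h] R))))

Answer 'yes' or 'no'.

E1 per-node cardinality:
  R → 4
  S → 4
  (R ⋈[h=g] S) → 4
  ρ[x/v]((R ⋈[h=g] S)) → 4
  π[h,x](ρ[x/v]((R ⋈[h=g] S))) → 4
E2 per-node cardinality:
  S → 4
  R → 4
  (S ⋈[g=h] R) → 4
  π[h,e,w,g,v]((S ⋈[g=h] R)) → 4
  ρ[x/v](π[h,e,w,g,v]((S ⋈[g=h] R))) → 4
  π[h,x](ρ[x/v](π[h,e,w,g,v]((S ⋈[g=h] R)))) → 4

E1 and E2 produce the same multiset:
h | x
2 | p
2 | p
2 | p
2 | p

yes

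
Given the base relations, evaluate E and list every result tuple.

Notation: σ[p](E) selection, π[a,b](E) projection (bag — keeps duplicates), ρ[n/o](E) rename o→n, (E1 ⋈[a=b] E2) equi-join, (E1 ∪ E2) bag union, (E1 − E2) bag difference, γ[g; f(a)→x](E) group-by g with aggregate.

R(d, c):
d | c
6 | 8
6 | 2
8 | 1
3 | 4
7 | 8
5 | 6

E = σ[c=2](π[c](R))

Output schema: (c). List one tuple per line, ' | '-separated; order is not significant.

Stepwise |·|:
  R → 6
  π[c](R) → 6
  σ[c=2](π[c](R)) → 1

== RESULT ==
c
2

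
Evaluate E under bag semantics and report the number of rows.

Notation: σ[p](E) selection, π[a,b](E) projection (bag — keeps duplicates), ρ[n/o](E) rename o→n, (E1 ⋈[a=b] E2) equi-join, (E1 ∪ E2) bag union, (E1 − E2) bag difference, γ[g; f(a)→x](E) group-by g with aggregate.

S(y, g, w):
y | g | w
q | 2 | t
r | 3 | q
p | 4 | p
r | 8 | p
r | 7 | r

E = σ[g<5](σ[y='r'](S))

Subexpression sizes:
  S → 5
  σ[y='r'](S) → 3
  σ[g<5](σ[y='r'](S)) → 1

|E| = 1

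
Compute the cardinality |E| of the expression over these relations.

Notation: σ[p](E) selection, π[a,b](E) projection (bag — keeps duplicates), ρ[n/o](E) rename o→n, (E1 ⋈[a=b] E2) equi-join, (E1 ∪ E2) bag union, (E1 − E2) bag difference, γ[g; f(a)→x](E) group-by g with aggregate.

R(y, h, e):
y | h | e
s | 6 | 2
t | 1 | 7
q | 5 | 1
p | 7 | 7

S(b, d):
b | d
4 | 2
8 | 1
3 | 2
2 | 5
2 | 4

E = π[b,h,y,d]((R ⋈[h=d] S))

Row counts bottom-up:
  R → 4
  S → 5
  (R ⋈[h=d] S) → 2
  π[b,h,y,d]((R ⋈[h=d] S)) → 2

|E| = 2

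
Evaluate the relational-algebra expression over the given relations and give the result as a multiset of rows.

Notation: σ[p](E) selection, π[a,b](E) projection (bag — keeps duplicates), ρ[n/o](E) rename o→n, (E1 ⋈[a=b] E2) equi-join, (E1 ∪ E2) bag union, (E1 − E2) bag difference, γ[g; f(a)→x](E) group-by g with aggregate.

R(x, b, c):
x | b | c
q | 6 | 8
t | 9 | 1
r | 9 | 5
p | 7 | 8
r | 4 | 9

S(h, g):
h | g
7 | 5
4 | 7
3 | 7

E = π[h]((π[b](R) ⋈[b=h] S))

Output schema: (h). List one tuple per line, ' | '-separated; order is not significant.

Stepwise |·|:
  R → 5
  π[b](R) → 5
  S → 3
  (π[b](R) ⋈[b=h] S) → 2
  π[h]((π[b](R) ⋈[b=h] S)) → 2

== RESULT ==
h
4
7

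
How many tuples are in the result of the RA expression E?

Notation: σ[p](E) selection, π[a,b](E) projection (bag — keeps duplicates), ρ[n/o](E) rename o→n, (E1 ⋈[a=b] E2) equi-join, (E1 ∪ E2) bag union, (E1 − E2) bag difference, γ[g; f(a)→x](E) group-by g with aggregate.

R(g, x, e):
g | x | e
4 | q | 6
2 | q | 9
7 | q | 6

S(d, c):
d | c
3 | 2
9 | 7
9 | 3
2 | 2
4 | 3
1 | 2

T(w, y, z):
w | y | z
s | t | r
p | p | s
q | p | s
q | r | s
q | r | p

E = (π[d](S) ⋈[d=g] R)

Per-node cardinality:
  S → 6
  π[d](S) → 6
  R → 3
  (π[d](S) ⋈[d=g] R) → 2

|E| = 2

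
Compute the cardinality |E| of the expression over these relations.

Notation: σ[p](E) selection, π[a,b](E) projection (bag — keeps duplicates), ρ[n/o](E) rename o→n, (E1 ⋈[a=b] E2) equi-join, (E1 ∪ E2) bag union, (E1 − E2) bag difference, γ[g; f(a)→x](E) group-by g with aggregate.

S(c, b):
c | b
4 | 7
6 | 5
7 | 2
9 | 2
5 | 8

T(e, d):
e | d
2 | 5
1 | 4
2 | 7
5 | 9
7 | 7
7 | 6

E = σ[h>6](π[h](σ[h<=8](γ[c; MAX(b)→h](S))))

Row counts bottom-up:
  S → 5
  γ[c; MAX(b)→h](S) → 5
  σ[h<=8](γ[c; MAX(b)→h](S)) → 5
  π[h](σ[h<=8](γ[c; MAX(b)→h](S))) → 5
  σ[h>6](π[h](σ[h<=8](γ[c; MAX(b)→h](S)))) → 2

|E| = 2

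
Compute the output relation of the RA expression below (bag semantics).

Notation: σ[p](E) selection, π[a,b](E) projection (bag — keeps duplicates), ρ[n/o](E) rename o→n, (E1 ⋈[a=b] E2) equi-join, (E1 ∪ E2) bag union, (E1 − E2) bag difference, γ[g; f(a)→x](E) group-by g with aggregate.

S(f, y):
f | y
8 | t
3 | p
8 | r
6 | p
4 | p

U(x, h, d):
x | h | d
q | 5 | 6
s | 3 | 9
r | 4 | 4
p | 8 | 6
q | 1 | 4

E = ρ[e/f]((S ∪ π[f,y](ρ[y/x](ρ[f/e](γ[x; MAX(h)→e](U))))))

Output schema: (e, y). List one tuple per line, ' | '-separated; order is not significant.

Row counts bottom-up:
  S → 5
  U → 5
  γ[x; MAX(h)→e](U) → 4
  ρ[f/e](γ[x; MAX(h)→e](U)) → 4
  ρ[y/x](ρ[f/e](γ[x; MAX(h)→e](U))) → 4
  π[f,y](ρ[y/x](ρ[f/e](γ[x; MAX(h)→e](U)))) → 4
  (S ∪ π[f,y](ρ[y/x](ρ[f/e](γ[x; MAX(h)→e](U))))) → 9
  ρ[e/f]((S ∪ π[f,y](ρ[y/x](ρ[f/e](γ[x; MAX(h)→e](U)))))) → 9

== RESULT ==
e | y
3 | p
3 | s
4 | p
4 | r
5 | q
6 | p
8 | p
8 | r
8 | t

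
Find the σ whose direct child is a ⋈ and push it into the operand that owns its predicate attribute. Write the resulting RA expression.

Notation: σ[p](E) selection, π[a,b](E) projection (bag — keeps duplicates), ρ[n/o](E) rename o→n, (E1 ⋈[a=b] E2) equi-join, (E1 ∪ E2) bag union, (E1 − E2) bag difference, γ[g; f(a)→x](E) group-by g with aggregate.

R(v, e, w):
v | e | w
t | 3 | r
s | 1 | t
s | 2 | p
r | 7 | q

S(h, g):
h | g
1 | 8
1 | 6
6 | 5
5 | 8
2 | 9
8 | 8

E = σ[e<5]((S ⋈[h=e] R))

σ filters on e, owned by the right side.
E' = (S ⋈[h=e] σ[e<5](R))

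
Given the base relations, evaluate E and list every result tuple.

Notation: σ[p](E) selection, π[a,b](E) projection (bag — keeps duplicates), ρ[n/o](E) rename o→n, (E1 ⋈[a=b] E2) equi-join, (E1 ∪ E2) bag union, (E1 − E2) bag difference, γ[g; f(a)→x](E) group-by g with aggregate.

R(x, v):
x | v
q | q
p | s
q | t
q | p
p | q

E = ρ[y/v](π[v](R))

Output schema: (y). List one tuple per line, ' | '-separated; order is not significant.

Stepwise |·|:
  R → 5
  π[v](R) → 5
  ρ[y/v](π[v](R)) → 5

== RESULT ==
y
p
q
q
s
t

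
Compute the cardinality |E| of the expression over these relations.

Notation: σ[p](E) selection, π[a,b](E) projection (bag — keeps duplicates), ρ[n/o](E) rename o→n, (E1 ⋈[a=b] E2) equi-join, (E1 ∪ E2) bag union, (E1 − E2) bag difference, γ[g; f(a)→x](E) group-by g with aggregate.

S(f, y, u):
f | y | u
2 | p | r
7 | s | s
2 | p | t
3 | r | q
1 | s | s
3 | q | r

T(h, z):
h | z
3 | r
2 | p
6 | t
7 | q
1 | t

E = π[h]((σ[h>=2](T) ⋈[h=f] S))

Row counts bottom-up:
  T → 5
  σ[h>=2](T) → 4
  S → 6
  (σ[h>=2](T) ⋈[h=f] S) → 5
  π[h]((σ[h>=2](T) ⋈[h=f] S)) → 5

|E| = 5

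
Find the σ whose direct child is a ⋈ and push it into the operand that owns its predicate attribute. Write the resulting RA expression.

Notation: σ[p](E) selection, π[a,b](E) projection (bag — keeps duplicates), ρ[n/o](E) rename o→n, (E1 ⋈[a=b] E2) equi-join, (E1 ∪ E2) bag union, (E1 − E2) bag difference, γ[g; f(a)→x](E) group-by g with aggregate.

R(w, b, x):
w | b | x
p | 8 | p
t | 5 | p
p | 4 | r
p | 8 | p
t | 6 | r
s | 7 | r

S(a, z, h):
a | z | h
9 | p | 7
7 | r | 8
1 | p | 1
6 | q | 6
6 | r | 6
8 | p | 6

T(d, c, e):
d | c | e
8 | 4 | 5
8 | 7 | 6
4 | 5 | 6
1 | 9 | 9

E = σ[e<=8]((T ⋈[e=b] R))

σ filters on e, owned by the left side.
E' = (σ[e<=8](T) ⋈[e=b] R)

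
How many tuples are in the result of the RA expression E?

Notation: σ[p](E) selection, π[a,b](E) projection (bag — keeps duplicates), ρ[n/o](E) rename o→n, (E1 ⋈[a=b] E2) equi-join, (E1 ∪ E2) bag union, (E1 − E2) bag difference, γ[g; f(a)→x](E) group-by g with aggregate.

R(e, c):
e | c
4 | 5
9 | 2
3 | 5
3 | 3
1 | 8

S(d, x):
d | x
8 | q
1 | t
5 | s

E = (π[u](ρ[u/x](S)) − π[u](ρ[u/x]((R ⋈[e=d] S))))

Subexpression sizes:
  S → 3
  ρ[u/x](S) → 3
  π[u](ρ[u/x](S)) → 3
  R → 5
  S → 3
  (R ⋈[e=d] S) → 1
  ρ[u/x]((R ⋈[e=d] S)) → 1
  π[u](ρ[u/x]((R ⋈[e=d] S))) → 1
  (π[u](ρ[u/x](S)) − π[u](ρ[u/x]((R ⋈[e=d] S)))) → 2

|E| = 2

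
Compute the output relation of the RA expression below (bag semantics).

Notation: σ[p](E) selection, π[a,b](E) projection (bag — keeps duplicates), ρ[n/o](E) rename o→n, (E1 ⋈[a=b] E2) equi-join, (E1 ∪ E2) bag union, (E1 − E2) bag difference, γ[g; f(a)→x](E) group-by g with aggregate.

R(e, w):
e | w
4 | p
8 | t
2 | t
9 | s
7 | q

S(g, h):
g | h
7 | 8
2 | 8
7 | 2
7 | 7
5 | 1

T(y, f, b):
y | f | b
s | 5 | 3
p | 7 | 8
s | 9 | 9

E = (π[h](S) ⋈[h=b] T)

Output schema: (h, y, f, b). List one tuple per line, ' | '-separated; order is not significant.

Per-node cardinality:
  S → 5
  π[h](S) → 5
  T → 3
  (π[h](S) ⋈[h=b] T) → 2

== RESULT ==
h | y | f | b
8 | p | 7 | 8
8 | p | 7 | 8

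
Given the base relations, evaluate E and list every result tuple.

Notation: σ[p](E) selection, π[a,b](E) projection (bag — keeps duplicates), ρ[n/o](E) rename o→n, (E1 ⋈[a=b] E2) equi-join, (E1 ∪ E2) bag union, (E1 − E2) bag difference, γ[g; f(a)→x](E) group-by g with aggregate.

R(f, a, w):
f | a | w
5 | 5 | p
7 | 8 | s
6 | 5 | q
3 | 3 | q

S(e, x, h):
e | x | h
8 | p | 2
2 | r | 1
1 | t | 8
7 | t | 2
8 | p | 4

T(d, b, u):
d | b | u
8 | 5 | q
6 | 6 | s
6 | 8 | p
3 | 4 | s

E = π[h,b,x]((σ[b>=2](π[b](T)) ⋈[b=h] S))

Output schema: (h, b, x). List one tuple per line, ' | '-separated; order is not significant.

Per-node cardinality:
  T → 4
  π[b](T) → 4
  σ[b>=2](π[b](T)) → 4
  S → 5
  (σ[b>=2](π[b](T)) ⋈[b=h] S) → 2
  π[h,b,x]((σ[b>=2](π[b](T)) ⋈[b=h] S)) → 2

== RESULT ==
h | b | x
4 | 4 | p
8 | 8 | t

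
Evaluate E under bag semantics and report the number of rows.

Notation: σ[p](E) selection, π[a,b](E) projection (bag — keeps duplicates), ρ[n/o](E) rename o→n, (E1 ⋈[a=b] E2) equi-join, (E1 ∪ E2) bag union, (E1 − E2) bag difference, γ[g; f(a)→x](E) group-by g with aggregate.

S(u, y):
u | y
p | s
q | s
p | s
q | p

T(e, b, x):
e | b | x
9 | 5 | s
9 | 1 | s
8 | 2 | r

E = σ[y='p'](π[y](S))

Row counts bottom-up:
  S → 4
  π[y](S) → 4
  σ[y='p'](π[y](S)) → 1

|E| = 1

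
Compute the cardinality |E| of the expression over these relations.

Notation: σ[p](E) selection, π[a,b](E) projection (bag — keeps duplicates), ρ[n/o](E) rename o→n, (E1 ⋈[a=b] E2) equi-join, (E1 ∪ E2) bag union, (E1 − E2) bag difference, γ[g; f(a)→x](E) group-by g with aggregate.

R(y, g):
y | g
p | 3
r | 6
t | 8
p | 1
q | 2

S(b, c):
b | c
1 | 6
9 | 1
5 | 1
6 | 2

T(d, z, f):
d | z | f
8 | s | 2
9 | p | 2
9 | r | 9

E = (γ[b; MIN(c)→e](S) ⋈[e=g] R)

Per-node cardinality:
  S → 4
  γ[b; MIN(c)→e](S) → 4
  R → 5
  (γ[b; MIN(c)→e](S) ⋈[e=g] R) → 4

|E| = 4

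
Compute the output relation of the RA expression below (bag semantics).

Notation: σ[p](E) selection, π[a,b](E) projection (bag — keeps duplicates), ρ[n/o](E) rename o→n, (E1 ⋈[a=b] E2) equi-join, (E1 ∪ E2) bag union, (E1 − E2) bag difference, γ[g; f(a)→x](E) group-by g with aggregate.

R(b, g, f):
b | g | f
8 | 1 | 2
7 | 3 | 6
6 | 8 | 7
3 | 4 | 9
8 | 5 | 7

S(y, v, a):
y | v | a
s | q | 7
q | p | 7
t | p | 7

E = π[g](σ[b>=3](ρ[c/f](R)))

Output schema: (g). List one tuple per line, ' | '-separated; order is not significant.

Row counts bottom-up:
  R → 5
  ρ[c/f](R) → 5
  σ[b>=3](ρ[c/f](R)) → 5
  π[g](σ[b>=3](ρ[c/f](R))) → 5

== RESULT ==
g
1
3
4
5
8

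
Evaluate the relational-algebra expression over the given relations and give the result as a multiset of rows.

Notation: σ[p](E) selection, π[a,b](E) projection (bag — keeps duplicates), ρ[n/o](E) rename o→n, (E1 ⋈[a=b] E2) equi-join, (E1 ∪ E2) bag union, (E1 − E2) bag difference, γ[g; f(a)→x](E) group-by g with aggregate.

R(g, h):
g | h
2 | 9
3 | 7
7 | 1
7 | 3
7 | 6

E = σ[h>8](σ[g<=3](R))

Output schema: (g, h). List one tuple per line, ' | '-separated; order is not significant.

Row counts bottom-up:
  R → 5
  σ[g<=3](R) → 2
  σ[h>8](σ[g<=3](R)) → 1

== RESULT ==
g | h
2 | 9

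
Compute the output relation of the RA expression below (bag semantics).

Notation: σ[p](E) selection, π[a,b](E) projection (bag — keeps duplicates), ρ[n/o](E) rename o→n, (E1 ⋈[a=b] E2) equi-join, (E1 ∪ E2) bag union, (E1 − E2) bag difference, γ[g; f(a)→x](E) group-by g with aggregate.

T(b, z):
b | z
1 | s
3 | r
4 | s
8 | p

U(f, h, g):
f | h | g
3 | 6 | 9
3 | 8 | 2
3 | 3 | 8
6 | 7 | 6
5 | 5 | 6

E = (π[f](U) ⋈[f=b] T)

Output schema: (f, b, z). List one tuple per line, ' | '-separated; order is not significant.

Subexpression sizes:
  U → 5
  π[f](U) → 5
  T → 4
  (π[f](U) ⋈[f=b] T) → 3

== RESULT ==
f | b | z
3 | 3 | r
3 | 3 | r
3 | 3 | r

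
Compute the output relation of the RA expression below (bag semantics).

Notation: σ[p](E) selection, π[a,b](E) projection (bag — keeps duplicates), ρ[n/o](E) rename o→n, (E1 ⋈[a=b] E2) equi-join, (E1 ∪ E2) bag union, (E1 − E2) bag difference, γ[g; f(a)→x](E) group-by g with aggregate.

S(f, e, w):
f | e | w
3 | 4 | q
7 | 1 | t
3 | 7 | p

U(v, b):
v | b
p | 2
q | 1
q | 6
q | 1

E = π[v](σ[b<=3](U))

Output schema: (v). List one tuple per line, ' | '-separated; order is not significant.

Subexpression sizes:
  U → 4
  σ[b<=3](U) → 3
  π[v](σ[b<=3](U)) → 3

== RESULT ==
v
p
q
q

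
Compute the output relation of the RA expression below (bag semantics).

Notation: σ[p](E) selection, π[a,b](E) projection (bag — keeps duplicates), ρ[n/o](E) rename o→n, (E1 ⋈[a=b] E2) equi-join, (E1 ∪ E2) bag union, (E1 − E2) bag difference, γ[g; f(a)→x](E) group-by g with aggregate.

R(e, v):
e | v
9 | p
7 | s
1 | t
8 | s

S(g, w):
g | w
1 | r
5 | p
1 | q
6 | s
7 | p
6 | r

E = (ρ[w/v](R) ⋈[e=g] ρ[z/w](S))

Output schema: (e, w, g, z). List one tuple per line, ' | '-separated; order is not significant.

Stepwise |·|:
  R → 4
  ρ[w/v](R) → 4
  S → 6
  ρ[z/w](S) → 6
  (ρ[w/v](R) ⋈[e=g] ρ[z/w](S)) → 3

== RESULT ==
e | w | g | z
1 | t | 1 | q
1 | t | 1 | r
7 | s | 7 | p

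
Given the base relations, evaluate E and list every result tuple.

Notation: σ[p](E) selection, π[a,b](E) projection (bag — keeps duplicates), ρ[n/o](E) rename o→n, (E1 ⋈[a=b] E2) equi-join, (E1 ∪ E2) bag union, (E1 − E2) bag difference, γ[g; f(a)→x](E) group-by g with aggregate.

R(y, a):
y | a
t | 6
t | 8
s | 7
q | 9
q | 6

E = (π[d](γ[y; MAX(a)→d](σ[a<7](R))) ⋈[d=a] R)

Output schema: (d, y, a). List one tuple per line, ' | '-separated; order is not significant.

Row counts bottom-up:
  R → 5
  σ[a<7](R) → 2
  γ[y; MAX(a)→d](σ[a<7](R)) → 2
  π[d](γ[y; MAX(a)→d](σ[a<7](R))) → 2
  R → 5
  (π[d](γ[y; MAX(a)→d](σ[a<7](R))) ⋈[d=a] R) → 4

== RESULT ==
d | y | a
6 | q | 6
6 | q | 6
6 | t | 6
6 | t | 6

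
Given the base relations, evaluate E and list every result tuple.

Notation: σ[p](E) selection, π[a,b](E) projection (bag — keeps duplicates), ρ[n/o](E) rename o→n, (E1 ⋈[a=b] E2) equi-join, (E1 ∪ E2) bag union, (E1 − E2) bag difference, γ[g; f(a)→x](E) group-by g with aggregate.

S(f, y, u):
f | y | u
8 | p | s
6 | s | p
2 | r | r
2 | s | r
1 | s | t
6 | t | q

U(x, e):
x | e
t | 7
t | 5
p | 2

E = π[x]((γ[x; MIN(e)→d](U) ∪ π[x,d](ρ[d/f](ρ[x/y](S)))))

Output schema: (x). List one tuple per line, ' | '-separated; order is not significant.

Stepwise |·|:
  U → 3
  γ[x; MIN(e)→d](U) → 2
  S → 6
  ρ[x/y](S) → 6
  ρ[d/f](ρ[x/y](S)) → 6
  π[x,d](ρ[d/f](ρ[x/y](S))) → 6
  (γ[x; MIN(e)→d](U) ∪ π[x,d](ρ[d/f](ρ[x/y](S)))) → 8
  π[x]((γ[x; MIN(e)→d](U) ∪ π[x,d](ρ[d/f](ρ[x/y](S))))) → 8

== RESULT ==
x
p
p
r
s
s
s
t
t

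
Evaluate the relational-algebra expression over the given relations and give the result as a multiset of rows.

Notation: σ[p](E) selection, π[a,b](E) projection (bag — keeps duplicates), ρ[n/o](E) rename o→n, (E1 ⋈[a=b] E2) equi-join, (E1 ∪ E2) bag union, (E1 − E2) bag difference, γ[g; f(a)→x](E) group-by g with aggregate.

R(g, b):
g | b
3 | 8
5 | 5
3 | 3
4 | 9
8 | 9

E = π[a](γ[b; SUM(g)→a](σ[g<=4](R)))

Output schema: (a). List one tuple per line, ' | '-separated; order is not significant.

Row counts bottom-up:
  R → 5
  σ[g<=4](R) → 3
  γ[b; SUM(g)→a](σ[g<=4](R)) → 3
  π[a](γ[b; SUM(g)→a](σ[g<=4](R))) → 3

== RESULT ==
a
3
3
4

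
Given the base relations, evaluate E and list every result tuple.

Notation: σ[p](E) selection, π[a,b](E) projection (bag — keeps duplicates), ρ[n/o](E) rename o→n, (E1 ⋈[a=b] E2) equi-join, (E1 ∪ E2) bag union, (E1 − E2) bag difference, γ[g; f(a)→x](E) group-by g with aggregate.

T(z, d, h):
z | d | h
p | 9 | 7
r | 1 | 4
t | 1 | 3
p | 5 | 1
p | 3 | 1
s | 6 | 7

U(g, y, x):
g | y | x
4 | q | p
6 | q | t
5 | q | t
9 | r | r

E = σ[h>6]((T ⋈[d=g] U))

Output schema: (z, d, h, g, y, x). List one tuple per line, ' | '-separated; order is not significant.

Subexpression sizes:
  T → 6
  U → 4
  (T ⋈[d=g] U) → 3
  σ[h>6]((T ⋈[d=g] U)) → 2

== RESULT ==
z | d | h | g | y | x
p | 9 | 7 | 9 | r | r
s | 6 | 7 | 6 | q | t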